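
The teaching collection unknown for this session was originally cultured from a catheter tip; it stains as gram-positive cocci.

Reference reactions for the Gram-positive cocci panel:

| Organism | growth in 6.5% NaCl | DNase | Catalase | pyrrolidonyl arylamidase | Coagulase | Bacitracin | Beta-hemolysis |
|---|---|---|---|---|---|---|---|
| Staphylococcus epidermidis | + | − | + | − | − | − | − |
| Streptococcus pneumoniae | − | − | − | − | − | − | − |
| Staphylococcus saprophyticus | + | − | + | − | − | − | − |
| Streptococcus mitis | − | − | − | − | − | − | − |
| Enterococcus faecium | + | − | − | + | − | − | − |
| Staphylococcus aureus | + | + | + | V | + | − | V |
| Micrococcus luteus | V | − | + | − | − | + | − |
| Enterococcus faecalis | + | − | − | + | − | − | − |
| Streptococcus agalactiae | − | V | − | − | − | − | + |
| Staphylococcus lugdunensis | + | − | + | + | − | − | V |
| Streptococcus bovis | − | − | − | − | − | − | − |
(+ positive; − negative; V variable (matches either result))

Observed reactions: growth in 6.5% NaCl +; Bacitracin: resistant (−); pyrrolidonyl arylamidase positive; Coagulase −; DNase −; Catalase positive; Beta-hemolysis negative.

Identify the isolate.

Staphylococcus lugdunensis

Catalase +: excludes 6 organisms — 5 left.
pyrrolidonyl arylamidase +: excludes Staphylococcus epidermidis, Staphylococcus saprophyticus, Micrococcus luteus — 2 left.
Beta-hemolysis −: all 2 remaining candidates are consistent.
Coagulase −: excludes Staphylococcus aureus — 1 left.
Bacitracin −: the one remaining candidate is consistent.
DNase −: the one remaining candidate is consistent.
growth in 6.5% NaCl +: the one remaining candidate is consistent.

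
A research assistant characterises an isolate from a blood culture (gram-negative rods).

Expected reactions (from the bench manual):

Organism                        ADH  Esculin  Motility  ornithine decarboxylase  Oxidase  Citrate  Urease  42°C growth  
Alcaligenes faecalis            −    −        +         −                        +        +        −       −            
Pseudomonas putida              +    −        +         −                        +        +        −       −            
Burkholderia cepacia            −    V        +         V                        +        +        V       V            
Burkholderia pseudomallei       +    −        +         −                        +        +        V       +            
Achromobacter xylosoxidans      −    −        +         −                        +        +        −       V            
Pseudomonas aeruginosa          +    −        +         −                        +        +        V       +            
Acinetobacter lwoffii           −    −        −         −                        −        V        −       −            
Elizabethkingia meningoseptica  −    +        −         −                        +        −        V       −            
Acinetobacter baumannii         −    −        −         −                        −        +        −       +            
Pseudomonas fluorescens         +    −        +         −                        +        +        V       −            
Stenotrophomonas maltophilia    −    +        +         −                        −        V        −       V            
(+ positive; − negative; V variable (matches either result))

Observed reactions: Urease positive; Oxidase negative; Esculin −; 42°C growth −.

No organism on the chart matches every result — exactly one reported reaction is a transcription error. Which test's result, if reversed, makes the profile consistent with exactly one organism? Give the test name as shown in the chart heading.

Urease

As reported, no row in the chart matches all 4 reactions.
Reversing Urease (to −) → unique match: Acinetobacter lwoffii.
Reversing Oxidase → 2 organisms match (not unique).
Reversing 42°C growth → still no organism matches.
Reversing Esculin → still no organism matches.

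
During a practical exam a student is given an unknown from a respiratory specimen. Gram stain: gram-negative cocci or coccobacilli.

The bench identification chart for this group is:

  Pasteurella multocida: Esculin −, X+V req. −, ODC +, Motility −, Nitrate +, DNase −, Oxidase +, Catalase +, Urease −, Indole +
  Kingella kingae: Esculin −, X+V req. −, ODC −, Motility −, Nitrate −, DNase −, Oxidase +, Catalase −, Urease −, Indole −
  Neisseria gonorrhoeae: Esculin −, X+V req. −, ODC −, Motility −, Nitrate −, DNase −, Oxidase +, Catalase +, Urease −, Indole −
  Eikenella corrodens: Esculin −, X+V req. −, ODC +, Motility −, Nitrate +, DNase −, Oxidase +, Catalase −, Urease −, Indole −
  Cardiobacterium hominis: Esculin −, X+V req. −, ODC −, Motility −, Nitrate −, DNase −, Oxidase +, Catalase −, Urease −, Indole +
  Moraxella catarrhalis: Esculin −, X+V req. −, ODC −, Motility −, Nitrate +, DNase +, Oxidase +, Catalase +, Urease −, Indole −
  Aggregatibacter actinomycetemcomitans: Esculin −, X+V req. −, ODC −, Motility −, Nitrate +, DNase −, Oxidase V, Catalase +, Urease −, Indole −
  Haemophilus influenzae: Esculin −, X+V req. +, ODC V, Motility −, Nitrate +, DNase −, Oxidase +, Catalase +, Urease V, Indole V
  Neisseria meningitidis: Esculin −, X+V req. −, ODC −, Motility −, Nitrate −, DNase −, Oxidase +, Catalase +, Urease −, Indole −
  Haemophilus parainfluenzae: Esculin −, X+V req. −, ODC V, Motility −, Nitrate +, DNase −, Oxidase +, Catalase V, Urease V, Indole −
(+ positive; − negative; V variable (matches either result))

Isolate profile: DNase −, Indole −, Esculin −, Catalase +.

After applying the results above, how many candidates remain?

5

Catalase +: excludes Kingella kingae, Eikenella corrodens, Cardiobacterium hominis — 7 left.
Indole −: excludes Pasteurella multocida — 6 left.
Esculin −: all 6 remaining candidates are consistent.
DNase −: excludes Moraxella catarrhalis — 5 left.
Still consistent: Aggregatibacter actinomycetemcomitans, Haemophilus influenzae, Haemophilus parainfluenzae, Neisseria gonorrhoeae, Neisseria meningitidis.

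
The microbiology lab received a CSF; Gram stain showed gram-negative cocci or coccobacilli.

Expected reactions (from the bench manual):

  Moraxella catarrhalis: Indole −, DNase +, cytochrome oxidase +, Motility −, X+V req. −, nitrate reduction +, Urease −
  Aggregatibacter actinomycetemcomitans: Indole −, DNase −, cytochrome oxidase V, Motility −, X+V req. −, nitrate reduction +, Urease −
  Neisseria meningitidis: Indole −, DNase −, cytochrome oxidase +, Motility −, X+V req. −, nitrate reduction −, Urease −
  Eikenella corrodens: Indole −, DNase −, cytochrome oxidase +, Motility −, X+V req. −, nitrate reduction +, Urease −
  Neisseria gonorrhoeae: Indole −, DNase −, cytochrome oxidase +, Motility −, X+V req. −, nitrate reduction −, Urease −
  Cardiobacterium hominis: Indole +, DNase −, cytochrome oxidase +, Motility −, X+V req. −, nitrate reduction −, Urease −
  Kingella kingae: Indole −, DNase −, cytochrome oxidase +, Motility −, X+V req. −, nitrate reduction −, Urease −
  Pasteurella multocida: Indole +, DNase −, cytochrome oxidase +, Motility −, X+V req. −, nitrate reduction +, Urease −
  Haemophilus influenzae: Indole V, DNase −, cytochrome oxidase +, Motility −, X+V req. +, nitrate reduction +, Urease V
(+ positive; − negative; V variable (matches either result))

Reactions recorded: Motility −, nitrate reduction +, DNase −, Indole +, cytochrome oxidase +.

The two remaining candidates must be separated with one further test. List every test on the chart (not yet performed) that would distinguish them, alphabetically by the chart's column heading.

DNase −: excludes Moraxella catarrhalis — 8 left.
Motility −: all 8 remaining candidates are consistent.
nitrate reduction +: excludes Neisseria meningitidis, Neisseria gonorrhoeae, Cardiobacterium hominis, Kingella kingae — 4 left.
cytochrome oxidase +: all 4 remaining candidates are consistent.
Indole +: excludes Aggregatibacter actinomycetemcomitans, Eikenella corrodens — 2 left.
Two candidates remain: Haemophilus influenzae and Pasteurella multocida.
  X+V req.: Haemophilus influenzae +, Pasteurella multocida − — discriminates.
  Urease: V vs − — variable for at least one, does not separate.

X+V req.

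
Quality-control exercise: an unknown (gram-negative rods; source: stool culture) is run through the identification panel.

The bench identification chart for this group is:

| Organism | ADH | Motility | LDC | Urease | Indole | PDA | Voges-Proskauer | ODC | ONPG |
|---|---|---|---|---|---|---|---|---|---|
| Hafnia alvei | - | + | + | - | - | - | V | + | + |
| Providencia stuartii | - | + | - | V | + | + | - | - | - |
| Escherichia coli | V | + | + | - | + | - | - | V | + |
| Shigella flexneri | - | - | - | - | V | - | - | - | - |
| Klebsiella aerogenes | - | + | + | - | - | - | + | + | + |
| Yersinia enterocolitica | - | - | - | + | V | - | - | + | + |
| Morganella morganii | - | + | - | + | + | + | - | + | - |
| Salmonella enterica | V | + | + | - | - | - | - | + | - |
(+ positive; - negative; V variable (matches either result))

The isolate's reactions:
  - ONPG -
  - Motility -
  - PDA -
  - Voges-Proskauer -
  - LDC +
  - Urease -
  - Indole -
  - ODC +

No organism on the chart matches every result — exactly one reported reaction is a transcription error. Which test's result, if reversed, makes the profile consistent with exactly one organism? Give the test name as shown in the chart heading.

As reported, no row in the chart matches all 8 reactions.
Reversing Indole → still no organism matches.
Reversing Voges-Proskauer → still no organism matches.
Reversing PDA → still no organism matches.
Reversing Urease → still no organism matches.
Reversing LDC → still no organism matches.
Reversing Motility (to +) → unique match: Salmonella enterica.
Reversing ODC → still no organism matches.
Reversing ONPG → still no organism matches.

Motility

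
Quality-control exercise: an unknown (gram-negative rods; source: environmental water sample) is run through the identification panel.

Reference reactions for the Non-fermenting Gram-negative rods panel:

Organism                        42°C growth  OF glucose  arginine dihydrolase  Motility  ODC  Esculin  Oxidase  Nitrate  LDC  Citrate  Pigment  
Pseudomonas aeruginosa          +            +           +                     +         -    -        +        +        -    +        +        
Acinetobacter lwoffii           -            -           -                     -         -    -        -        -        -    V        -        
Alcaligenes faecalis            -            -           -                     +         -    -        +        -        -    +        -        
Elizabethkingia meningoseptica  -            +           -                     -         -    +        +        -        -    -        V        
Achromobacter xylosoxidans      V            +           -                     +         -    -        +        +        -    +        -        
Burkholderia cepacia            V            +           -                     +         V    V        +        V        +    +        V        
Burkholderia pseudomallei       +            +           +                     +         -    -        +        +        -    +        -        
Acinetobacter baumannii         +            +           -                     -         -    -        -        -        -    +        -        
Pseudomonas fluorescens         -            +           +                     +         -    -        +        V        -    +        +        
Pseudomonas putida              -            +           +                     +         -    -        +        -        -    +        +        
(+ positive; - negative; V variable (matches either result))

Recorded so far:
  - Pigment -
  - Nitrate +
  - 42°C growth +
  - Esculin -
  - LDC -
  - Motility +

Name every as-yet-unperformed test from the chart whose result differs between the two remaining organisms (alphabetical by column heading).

42°C growth +: excludes 5 organisms — 5 left.
LDC -: excludes Burkholderia cepacia — 4 left.
Motility +: excludes Acinetobacter baumannii — 3 left.
Nitrate +: all 3 remaining candidates are consistent.
Esculin -: all 3 remaining candidates are consistent.
Pigment -: excludes Pseudomonas aeruginosa — 2 left.
Two candidates remain: Achromobacter xylosoxidans and Burkholderia pseudomallei.
  OF glucose: + vs + — same for both, does not separate.
  arginine dihydrolase: Achromobacter xylosoxidans -, Burkholderia pseudomallei + — discriminates.
  ODC: - vs - — same for both, does not separate.
  Oxidase: + vs + — same for both, does not separate.
  Citrate: + vs + — same for both, does not separate.

arginine dihydrolase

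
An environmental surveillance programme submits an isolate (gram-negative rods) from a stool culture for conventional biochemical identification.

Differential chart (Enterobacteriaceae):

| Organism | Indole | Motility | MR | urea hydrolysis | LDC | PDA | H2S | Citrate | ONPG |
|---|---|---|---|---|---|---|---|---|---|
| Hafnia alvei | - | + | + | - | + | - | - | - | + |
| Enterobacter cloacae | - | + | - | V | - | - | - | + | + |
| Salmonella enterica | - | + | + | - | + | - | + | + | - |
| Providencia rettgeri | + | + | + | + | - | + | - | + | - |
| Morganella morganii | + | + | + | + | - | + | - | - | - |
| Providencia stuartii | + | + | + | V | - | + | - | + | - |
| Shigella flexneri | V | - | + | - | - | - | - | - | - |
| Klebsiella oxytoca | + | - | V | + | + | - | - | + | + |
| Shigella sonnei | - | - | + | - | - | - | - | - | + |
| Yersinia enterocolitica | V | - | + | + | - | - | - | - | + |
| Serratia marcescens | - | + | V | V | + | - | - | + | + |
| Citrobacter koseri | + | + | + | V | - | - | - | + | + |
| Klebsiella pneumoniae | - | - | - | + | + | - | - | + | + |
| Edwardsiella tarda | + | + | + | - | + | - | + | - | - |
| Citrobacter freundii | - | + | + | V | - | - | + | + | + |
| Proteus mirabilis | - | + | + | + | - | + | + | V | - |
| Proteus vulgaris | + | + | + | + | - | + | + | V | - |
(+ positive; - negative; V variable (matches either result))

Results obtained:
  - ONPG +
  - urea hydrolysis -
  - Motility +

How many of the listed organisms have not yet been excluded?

5

Motility +: excludes 5 organisms — 12 left.
ONPG +: excludes 7 organisms — 5 left.
urea hydrolysis -: all 5 remaining candidates are consistent.
Still consistent: Citrobacter freundii, Citrobacter koseri, Enterobacter cloacae, Hafnia alvei, Serratia marcescens.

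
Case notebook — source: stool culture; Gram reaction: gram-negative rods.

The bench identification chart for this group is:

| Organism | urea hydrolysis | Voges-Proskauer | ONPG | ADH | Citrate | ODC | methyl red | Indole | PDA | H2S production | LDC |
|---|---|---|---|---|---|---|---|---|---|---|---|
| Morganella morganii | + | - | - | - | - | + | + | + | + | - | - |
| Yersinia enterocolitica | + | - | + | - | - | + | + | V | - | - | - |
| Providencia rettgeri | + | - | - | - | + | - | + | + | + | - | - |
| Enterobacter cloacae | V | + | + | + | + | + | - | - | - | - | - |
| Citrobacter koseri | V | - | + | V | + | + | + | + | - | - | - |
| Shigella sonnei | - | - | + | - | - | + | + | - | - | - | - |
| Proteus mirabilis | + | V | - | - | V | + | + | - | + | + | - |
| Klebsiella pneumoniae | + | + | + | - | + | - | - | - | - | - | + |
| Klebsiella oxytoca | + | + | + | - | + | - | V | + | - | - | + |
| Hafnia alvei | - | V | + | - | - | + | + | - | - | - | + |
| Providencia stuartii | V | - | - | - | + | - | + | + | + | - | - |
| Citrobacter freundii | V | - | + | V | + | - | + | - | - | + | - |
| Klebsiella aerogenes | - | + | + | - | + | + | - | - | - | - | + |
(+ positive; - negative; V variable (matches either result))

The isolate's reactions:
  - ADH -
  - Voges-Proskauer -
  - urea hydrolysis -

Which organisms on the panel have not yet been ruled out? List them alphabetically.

Citrobacter freundii, Citrobacter koseri, Hafnia alvei, Providencia stuartii, Shigella sonnei

Voges-Proskauer -: excludes Enterobacter cloacae, Klebsiella pneumoniae, Klebsiella oxytoca, Klebsiella aerogenes — 9 left.
ADH -: all 9 remaining candidates are consistent.
urea hydrolysis -: excludes Morganella morganii, Yersinia enterocolitica, Providencia rettgeri, Proteus mirabilis — 5 left.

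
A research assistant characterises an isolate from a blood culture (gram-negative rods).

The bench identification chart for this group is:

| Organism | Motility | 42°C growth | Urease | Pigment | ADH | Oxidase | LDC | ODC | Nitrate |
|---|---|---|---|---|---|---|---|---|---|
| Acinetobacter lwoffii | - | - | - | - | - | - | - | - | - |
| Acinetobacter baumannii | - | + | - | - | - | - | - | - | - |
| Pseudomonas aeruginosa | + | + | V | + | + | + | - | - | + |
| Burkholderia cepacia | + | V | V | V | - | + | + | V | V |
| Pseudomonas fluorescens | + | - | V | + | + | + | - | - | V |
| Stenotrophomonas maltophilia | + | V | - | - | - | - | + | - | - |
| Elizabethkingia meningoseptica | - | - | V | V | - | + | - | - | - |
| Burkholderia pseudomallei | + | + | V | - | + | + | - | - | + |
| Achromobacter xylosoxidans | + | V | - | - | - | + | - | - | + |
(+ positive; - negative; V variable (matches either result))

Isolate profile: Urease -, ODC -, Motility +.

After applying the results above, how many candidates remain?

6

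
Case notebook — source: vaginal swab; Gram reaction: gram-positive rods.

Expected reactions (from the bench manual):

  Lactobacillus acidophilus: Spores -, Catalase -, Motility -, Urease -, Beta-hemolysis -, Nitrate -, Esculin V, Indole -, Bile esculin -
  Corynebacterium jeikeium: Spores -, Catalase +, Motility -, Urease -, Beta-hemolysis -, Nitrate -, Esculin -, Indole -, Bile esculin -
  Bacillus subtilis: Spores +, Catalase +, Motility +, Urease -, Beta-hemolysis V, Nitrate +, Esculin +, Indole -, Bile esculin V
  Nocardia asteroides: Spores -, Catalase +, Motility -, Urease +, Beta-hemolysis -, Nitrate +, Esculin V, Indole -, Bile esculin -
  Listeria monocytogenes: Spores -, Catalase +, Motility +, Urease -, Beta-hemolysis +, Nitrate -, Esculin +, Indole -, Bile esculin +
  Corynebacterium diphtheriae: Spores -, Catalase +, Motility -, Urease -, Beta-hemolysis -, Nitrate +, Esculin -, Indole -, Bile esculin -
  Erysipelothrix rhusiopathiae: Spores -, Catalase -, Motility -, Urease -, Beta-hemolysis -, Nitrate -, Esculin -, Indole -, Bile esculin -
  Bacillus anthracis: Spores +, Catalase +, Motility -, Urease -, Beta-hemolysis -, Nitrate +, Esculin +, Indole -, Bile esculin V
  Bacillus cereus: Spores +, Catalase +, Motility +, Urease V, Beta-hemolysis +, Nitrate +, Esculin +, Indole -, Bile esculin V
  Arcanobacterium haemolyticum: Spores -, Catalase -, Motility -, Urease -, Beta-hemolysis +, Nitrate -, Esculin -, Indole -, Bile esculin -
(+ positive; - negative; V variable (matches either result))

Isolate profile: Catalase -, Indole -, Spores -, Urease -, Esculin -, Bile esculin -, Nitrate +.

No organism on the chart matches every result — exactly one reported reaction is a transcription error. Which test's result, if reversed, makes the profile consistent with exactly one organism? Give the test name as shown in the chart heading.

Catalase

As reported, no row in the chart matches all 7 reactions.
Reversing Indole → still no organism matches.
Reversing Nitrate → 3 organisms match (not unique).
Reversing Esculin → still no organism matches.
Reversing Bile esculin → still no organism matches.
Reversing Urease → still no organism matches.
Reversing Catalase (to +) → unique match: Corynebacterium diphtheriae.
Reversing Spores → still no organism matches.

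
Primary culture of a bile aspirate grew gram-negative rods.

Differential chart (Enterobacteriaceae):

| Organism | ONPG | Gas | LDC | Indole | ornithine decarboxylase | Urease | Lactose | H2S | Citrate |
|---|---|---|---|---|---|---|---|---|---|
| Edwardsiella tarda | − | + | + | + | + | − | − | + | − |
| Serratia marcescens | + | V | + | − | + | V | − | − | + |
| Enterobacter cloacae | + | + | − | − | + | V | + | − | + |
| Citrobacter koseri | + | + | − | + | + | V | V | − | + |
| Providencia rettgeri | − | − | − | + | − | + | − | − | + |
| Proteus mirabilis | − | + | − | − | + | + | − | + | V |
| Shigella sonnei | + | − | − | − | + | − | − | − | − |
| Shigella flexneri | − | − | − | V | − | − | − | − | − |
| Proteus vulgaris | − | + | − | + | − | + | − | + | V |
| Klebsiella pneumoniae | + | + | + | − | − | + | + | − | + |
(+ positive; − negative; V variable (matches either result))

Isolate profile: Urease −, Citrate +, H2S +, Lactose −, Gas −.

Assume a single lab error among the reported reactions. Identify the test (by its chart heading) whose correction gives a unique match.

H2S

As reported, no row in the chart matches all 5 reactions.
Reversing H2S (to −) → unique match: Serratia marcescens.
Reversing Citrate → still no organism matches.
Reversing Lactose → still no organism matches.
Reversing Urease → still no organism matches.
Reversing Gas → still no organism matches.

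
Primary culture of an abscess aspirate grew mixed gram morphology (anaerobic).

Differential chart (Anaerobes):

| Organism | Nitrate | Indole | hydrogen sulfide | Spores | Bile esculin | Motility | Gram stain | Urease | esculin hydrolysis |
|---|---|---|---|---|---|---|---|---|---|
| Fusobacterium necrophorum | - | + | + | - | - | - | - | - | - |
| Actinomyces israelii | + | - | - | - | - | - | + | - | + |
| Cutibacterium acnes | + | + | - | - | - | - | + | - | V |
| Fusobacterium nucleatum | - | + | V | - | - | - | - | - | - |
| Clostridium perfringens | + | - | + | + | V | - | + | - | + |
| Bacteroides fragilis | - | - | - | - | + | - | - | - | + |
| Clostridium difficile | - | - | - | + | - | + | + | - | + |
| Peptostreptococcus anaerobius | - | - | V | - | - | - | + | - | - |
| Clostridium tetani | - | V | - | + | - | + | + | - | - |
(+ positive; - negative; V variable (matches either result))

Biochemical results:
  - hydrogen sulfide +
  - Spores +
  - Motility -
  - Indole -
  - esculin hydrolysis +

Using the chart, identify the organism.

Clostridium perfringens

Indole -: excludes Fusobacterium necrophorum, Cutibacterium acnes, Fusobacterium nucleatum — 6 left.
Motility -: excludes Clostridium difficile, Clostridium tetani — 4 left.
esculin hydrolysis +: excludes Peptostreptococcus anaerobius — 3 left.
hydrogen sulfide +: excludes Actinomyces israelii, Bacteroides fragilis — 1 left.
Spores +: the one remaining candidate is consistent.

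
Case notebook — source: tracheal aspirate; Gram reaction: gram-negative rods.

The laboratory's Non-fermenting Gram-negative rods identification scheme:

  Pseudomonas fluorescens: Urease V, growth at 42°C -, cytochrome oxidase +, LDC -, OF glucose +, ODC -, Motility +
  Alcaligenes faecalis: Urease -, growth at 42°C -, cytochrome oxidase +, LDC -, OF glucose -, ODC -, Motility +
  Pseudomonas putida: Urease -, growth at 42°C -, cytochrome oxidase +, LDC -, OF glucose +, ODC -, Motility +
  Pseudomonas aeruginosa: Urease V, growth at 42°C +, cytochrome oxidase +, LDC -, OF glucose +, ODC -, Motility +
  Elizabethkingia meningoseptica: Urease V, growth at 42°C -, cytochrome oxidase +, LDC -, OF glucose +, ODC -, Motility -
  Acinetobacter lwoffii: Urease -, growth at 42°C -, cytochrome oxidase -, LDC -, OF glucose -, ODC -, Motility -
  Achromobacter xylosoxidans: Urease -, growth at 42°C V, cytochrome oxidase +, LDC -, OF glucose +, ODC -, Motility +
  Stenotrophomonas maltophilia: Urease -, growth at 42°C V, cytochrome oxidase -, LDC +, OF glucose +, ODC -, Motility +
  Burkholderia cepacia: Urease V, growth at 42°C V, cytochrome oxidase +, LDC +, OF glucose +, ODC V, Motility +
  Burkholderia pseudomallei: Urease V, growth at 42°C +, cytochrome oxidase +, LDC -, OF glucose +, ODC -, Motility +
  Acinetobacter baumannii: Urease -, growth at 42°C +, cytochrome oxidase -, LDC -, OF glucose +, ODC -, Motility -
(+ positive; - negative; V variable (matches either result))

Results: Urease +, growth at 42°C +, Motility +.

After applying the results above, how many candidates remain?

3

growth at 42°C +: excludes 5 organisms — 6 left.
Motility +: excludes Acinetobacter baumannii — 5 left.
Urease +: excludes Achromobacter xylosoxidans, Stenotrophomonas maltophilia — 3 left.
Still consistent: Burkholderia cepacia, Burkholderia pseudomallei, Pseudomonas aeruginosa.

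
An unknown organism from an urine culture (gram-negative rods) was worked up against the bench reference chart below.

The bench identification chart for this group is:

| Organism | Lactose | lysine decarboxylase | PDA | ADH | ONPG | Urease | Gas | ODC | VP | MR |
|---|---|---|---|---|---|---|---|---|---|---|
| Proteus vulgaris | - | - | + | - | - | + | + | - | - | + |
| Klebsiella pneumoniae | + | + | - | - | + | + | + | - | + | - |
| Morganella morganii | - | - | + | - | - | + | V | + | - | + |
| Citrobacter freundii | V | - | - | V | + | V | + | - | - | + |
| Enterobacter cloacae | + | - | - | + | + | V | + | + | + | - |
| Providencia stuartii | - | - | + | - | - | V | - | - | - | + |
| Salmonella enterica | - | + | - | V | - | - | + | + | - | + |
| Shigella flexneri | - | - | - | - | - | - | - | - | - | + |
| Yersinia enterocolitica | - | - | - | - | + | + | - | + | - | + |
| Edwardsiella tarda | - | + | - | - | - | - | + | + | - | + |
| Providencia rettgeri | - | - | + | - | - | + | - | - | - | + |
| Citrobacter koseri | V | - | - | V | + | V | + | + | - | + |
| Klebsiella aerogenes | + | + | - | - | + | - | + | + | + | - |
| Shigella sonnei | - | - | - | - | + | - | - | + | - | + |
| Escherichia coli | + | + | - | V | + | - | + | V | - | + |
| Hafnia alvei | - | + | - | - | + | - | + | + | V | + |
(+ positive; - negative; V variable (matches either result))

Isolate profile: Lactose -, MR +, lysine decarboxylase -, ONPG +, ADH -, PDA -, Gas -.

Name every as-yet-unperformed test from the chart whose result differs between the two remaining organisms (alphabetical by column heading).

MR +: excludes Klebsiella pneumoniae, Enterobacter cloacae, Klebsiella aerogenes — 13 left.
Lactose -: excludes Escherichia coli — 12 left.
ADH -: all 12 remaining candidates are consistent.
lysine decarboxylase -: excludes Salmonella enterica, Edwardsiella tarda, Hafnia alvei — 9 left.
PDA -: excludes Proteus vulgaris, Morganella morganii, Providencia stuartii, Providencia rettgeri — 5 left.
ONPG +: excludes Shigella flexneri — 4 left.
Gas -: excludes Citrobacter freundii, Citrobacter koseri — 2 left.
Two candidates remain: Shigella sonnei and Yersinia enterocolitica.
  Urease: Shigella sonnei -, Yersinia enterocolitica + — discriminates.
  ODC: + vs + — same for both, does not separate.
  VP: - vs - — same for both, does not separate.

Urease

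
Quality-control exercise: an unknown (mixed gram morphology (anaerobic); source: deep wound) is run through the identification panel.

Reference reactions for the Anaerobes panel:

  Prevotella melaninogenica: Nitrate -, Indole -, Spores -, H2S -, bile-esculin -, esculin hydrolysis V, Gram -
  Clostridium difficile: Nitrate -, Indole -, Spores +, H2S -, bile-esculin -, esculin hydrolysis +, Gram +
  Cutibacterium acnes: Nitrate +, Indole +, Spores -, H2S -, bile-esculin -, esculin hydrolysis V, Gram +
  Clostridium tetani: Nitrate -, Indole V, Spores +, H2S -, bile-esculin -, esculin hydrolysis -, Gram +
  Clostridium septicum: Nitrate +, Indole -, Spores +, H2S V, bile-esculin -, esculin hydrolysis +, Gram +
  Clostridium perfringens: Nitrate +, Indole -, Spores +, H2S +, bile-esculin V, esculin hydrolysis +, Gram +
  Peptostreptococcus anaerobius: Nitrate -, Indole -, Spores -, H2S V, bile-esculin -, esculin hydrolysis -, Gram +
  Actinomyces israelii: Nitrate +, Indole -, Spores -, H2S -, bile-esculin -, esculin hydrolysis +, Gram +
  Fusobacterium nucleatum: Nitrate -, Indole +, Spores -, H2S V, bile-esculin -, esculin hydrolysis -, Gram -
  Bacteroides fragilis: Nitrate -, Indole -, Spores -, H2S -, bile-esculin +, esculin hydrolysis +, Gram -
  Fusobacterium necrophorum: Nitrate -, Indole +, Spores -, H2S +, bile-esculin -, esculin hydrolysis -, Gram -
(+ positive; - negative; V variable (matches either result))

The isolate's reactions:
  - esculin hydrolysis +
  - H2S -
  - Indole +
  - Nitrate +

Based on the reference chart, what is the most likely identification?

Cutibacterium acnes

esculin hydrolysis +: excludes Clostridium tetani, Peptostreptococcus anaerobius, Fusobacterium nucleatum, Fusobacterium necrophorum — 7 left.
Indole +: excludes 6 organisms — 1 left.
H2S -: the one remaining candidate is consistent.
Nitrate +: the one remaining candidate is consistent.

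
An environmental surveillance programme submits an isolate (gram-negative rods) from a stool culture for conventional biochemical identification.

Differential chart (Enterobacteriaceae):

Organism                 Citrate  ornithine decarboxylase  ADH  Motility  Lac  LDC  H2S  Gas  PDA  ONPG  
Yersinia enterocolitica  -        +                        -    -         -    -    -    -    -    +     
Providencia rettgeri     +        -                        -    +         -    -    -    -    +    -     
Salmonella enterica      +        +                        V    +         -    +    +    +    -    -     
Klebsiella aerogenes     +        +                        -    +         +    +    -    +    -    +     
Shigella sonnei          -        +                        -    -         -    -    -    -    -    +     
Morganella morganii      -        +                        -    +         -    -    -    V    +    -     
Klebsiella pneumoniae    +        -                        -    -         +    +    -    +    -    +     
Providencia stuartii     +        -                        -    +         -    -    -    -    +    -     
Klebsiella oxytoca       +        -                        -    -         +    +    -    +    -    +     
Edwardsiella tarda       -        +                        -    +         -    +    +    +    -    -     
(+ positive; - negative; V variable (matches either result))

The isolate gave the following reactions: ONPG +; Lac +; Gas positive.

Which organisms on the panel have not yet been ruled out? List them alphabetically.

Klebsiella aerogenes, Klebsiella oxytoca, Klebsiella pneumoniae

Gas +: excludes Yersinia enterocolitica, Providencia rettgeri, Shigella sonnei, Providencia stuartii — 6 left.
Lac +: excludes Salmonella enterica, Morganella morganii, Edwardsiella tarda — 3 left.
ONPG +: all 3 remaining candidates are consistent.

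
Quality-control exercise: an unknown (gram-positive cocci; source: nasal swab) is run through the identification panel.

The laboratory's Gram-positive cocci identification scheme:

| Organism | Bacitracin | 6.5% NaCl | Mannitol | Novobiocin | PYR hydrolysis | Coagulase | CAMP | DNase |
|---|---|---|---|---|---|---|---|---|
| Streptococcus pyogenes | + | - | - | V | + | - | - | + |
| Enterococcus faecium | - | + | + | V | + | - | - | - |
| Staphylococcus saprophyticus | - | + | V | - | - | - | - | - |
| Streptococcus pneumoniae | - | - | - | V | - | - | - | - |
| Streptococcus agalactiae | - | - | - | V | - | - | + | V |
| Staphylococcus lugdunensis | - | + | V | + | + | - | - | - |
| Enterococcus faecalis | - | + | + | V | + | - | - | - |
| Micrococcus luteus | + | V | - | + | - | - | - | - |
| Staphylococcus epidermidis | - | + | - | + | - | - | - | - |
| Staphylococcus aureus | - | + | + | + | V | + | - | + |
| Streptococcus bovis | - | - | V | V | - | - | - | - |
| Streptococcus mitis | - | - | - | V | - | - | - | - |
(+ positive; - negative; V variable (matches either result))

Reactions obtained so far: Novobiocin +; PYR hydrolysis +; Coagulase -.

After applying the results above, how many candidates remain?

4

PYR hydrolysis +: excludes 7 organisms — 5 left.
Novobiocin +: all 5 remaining candidates are consistent.
Coagulase -: excludes Staphylococcus aureus — 4 left.
Still consistent: Enterococcus faecalis, Enterococcus faecium, Staphylococcus lugdunensis, Streptococcus pyogenes.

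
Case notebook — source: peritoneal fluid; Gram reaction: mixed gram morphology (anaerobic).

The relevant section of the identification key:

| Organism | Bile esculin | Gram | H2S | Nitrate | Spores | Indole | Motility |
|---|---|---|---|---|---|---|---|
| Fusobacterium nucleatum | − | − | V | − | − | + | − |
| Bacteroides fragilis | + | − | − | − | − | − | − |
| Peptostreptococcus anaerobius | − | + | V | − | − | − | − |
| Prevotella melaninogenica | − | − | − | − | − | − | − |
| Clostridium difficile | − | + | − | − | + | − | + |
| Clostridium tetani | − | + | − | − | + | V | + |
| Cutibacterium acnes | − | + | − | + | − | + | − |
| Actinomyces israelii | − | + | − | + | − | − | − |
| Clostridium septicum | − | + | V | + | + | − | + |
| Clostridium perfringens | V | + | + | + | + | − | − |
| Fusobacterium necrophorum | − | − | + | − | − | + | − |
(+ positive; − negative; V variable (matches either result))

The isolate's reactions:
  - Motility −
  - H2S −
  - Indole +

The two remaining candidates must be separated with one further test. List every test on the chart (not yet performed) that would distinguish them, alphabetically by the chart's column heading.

Gram, Nitrate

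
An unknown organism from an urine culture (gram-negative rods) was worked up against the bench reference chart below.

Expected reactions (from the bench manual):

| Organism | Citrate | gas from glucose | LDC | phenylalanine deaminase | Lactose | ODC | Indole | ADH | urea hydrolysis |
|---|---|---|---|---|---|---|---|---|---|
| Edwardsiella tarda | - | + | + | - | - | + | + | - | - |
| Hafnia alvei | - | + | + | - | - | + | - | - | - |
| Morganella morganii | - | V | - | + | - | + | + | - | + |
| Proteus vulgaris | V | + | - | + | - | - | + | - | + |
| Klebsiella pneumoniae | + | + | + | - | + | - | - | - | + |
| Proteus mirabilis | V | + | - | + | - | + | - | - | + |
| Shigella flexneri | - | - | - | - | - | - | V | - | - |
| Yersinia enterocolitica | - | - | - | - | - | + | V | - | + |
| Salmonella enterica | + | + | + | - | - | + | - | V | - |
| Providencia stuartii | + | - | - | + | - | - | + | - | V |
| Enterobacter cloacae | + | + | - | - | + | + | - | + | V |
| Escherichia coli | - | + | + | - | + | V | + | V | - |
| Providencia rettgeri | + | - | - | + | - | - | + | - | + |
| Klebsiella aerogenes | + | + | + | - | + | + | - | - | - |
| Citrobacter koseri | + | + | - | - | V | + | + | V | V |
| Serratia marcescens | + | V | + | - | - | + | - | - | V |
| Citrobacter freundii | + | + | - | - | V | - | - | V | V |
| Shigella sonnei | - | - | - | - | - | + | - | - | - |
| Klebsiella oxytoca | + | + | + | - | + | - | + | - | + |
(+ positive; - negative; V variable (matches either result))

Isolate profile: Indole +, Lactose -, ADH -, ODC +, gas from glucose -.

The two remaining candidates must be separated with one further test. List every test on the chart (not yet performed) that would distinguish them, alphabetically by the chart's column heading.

phenylalanine deaminase

Lactose -: excludes 5 organisms — 14 left.
ADH -: all 14 remaining candidates are consistent.
gas from glucose -: excludes 7 organisms — 7 left.
Indole +: excludes Serratia marcescens, Shigella sonnei — 5 left.
ODC +: excludes Shigella flexneri, Providencia stuartii, Providencia rettgeri — 2 left.
Two candidates remain: Morganella morganii and Yersinia enterocolitica.
  Citrate: - vs - — same for both, does not separate.
  LDC: - vs - — same for both, does not separate.
  phenylalanine deaminase: Morganella morganii +, Yersinia enterocolitica - — discriminates.
  urea hydrolysis: + vs + — same for both, does not separate.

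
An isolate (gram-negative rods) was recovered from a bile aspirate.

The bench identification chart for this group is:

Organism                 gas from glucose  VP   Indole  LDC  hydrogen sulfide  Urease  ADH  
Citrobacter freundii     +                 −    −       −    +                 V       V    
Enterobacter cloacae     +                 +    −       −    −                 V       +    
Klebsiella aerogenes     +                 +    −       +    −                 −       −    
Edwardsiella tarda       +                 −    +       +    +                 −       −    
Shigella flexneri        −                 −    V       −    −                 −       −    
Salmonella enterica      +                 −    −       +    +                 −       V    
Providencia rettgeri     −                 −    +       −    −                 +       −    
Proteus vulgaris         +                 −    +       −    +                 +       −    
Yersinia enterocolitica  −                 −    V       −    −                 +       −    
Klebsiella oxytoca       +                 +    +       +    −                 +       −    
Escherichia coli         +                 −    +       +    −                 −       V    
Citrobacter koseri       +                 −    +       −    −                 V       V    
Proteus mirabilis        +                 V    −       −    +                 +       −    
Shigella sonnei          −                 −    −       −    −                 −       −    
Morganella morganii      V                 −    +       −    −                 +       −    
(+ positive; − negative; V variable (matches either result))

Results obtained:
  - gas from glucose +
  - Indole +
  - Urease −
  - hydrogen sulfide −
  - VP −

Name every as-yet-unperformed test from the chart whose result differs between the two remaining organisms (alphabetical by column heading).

LDC

VP −: excludes Enterobacter cloacae, Klebsiella aerogenes, Klebsiella oxytoca — 12 left.
hydrogen sulfide −: excludes 5 organisms — 7 left.
Urease −: excludes Providencia rettgeri, Yersinia enterocolitica, Morganella morganii — 4 left.
Indole +: excludes Shigella sonnei — 3 left.
gas from glucose +: excludes Shigella flexneri — 2 left.
Two candidates remain: Citrobacter koseri and Escherichia coli.
  LDC: Citrobacter koseri −, Escherichia coli + — discriminates.
  ADH: V vs V — variable for at least one, does not separate.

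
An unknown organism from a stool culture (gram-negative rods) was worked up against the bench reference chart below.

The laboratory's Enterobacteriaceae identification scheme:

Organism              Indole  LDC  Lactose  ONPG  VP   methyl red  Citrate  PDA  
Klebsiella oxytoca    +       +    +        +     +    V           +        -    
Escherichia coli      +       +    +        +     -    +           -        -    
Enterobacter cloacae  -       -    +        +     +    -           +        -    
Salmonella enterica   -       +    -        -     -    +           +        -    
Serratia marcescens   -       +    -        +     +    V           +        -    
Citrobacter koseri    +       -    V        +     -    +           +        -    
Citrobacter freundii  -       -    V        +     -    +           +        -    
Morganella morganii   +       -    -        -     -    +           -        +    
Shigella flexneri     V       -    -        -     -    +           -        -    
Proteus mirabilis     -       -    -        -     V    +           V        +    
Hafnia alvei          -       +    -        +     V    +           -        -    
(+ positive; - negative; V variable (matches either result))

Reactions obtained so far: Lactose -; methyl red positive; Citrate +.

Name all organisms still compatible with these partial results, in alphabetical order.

Citrobacter freundii, Citrobacter koseri, Proteus mirabilis, Salmonella enterica, Serratia marcescens

Lactose -: excludes Klebsiella oxytoca, Escherichia coli, Enterobacter cloacae — 8 left.
Citrate +: excludes Morganella morganii, Shigella flexneri, Hafnia alvei — 5 left.
methyl red +: all 5 remaining candidates are consistent.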